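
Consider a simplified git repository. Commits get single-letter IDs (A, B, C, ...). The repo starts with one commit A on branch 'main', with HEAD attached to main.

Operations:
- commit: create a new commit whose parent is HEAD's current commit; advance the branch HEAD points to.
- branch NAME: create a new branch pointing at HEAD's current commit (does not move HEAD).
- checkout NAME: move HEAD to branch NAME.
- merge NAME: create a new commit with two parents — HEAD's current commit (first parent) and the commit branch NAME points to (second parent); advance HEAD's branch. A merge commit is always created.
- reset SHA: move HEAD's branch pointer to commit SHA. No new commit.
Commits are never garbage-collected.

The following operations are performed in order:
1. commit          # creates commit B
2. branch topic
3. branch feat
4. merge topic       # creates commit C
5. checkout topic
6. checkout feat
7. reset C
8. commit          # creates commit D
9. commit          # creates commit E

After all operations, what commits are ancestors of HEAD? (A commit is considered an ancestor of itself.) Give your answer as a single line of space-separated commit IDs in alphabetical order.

After op 1 (commit): HEAD=main@B [main=B]
After op 2 (branch): HEAD=main@B [main=B topic=B]
After op 3 (branch): HEAD=main@B [feat=B main=B topic=B]
After op 4 (merge): HEAD=main@C [feat=B main=C topic=B]
After op 5 (checkout): HEAD=topic@B [feat=B main=C topic=B]
After op 6 (checkout): HEAD=feat@B [feat=B main=C topic=B]
After op 7 (reset): HEAD=feat@C [feat=C main=C topic=B]
After op 8 (commit): HEAD=feat@D [feat=D main=C topic=B]
After op 9 (commit): HEAD=feat@E [feat=E main=C topic=B]

Answer: A B C D E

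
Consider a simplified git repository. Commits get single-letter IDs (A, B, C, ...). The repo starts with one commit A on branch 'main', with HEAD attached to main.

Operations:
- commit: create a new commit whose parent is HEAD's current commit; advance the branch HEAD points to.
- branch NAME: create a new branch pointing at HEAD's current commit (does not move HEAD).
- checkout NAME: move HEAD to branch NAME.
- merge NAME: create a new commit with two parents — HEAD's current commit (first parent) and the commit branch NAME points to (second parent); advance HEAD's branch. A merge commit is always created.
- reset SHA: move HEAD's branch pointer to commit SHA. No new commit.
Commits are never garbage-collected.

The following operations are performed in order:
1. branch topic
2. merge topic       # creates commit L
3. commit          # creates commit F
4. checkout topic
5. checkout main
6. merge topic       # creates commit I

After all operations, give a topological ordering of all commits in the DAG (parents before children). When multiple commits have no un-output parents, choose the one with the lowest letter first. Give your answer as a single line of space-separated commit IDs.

After op 1 (branch): HEAD=main@A [main=A topic=A]
After op 2 (merge): HEAD=main@L [main=L topic=A]
After op 3 (commit): HEAD=main@F [main=F topic=A]
After op 4 (checkout): HEAD=topic@A [main=F topic=A]
After op 5 (checkout): HEAD=main@F [main=F topic=A]
After op 6 (merge): HEAD=main@I [main=I topic=A]
commit A: parents=[]
commit F: parents=['L']
commit I: parents=['F', 'A']
commit L: parents=['A', 'A']

Answer: A L F I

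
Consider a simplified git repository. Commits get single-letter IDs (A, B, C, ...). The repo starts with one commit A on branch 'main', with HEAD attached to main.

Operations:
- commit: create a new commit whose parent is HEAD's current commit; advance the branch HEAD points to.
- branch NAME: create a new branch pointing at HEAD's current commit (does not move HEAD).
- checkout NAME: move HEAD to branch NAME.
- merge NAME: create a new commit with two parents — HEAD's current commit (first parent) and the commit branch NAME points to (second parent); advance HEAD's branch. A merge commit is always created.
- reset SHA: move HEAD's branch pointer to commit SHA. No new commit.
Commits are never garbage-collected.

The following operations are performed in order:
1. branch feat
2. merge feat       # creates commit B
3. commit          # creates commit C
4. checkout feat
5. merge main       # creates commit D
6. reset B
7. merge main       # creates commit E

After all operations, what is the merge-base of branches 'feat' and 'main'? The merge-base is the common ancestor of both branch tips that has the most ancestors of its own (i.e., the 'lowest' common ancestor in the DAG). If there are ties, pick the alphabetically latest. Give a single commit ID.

Answer: C

Derivation:
After op 1 (branch): HEAD=main@A [feat=A main=A]
After op 2 (merge): HEAD=main@B [feat=A main=B]
After op 3 (commit): HEAD=main@C [feat=A main=C]
After op 4 (checkout): HEAD=feat@A [feat=A main=C]
After op 5 (merge): HEAD=feat@D [feat=D main=C]
After op 6 (reset): HEAD=feat@B [feat=B main=C]
After op 7 (merge): HEAD=feat@E [feat=E main=C]
ancestors(feat=E): ['A', 'B', 'C', 'E']
ancestors(main=C): ['A', 'B', 'C']
common: ['A', 'B', 'C']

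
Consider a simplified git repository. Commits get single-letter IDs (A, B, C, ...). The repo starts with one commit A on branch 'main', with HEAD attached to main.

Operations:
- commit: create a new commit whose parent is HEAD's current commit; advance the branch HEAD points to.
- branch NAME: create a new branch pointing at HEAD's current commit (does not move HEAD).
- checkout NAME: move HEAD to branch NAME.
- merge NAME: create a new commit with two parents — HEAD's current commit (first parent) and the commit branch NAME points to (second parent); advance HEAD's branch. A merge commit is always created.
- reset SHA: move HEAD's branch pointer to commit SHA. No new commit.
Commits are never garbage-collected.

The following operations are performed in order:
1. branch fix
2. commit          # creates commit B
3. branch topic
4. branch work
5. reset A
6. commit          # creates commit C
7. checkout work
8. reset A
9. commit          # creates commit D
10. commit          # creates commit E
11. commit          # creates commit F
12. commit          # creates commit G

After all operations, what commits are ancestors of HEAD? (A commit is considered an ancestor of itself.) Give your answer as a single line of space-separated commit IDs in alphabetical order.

After op 1 (branch): HEAD=main@A [fix=A main=A]
After op 2 (commit): HEAD=main@B [fix=A main=B]
After op 3 (branch): HEAD=main@B [fix=A main=B topic=B]
After op 4 (branch): HEAD=main@B [fix=A main=B topic=B work=B]
After op 5 (reset): HEAD=main@A [fix=A main=A topic=B work=B]
After op 6 (commit): HEAD=main@C [fix=A main=C topic=B work=B]
After op 7 (checkout): HEAD=work@B [fix=A main=C topic=B work=B]
After op 8 (reset): HEAD=work@A [fix=A main=C topic=B work=A]
After op 9 (commit): HEAD=work@D [fix=A main=C topic=B work=D]
After op 10 (commit): HEAD=work@E [fix=A main=C topic=B work=E]
After op 11 (commit): HEAD=work@F [fix=A main=C topic=B work=F]
After op 12 (commit): HEAD=work@G [fix=A main=C topic=B work=G]

Answer: A D E F G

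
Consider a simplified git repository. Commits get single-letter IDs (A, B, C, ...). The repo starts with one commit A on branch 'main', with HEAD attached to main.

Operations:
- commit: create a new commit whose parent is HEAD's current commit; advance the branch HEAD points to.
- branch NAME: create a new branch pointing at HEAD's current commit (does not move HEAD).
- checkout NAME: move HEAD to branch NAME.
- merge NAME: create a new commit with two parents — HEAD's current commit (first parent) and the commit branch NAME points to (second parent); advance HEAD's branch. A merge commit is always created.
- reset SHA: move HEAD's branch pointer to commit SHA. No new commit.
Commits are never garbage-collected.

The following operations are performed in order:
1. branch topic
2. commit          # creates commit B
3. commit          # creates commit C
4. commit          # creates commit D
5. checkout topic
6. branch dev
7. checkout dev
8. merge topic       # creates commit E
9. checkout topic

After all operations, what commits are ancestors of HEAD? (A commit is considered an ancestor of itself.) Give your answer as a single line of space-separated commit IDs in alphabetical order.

After op 1 (branch): HEAD=main@A [main=A topic=A]
After op 2 (commit): HEAD=main@B [main=B topic=A]
After op 3 (commit): HEAD=main@C [main=C topic=A]
After op 4 (commit): HEAD=main@D [main=D topic=A]
After op 5 (checkout): HEAD=topic@A [main=D topic=A]
After op 6 (branch): HEAD=topic@A [dev=A main=D topic=A]
After op 7 (checkout): HEAD=dev@A [dev=A main=D topic=A]
After op 8 (merge): HEAD=dev@E [dev=E main=D topic=A]
After op 9 (checkout): HEAD=topic@A [dev=E main=D topic=A]

Answer: A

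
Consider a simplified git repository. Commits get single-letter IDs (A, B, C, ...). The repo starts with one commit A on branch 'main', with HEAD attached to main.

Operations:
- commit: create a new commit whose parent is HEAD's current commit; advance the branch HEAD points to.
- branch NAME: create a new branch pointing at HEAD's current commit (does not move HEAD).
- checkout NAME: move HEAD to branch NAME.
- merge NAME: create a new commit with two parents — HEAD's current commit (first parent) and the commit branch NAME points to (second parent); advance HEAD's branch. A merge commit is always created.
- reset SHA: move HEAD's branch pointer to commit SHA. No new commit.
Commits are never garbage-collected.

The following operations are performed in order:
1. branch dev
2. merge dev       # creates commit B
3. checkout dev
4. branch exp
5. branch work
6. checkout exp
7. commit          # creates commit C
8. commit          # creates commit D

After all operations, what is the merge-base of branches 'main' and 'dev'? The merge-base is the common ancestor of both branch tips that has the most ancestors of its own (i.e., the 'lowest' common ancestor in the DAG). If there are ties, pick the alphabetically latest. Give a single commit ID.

Answer: A

Derivation:
After op 1 (branch): HEAD=main@A [dev=A main=A]
After op 2 (merge): HEAD=main@B [dev=A main=B]
After op 3 (checkout): HEAD=dev@A [dev=A main=B]
After op 4 (branch): HEAD=dev@A [dev=A exp=A main=B]
After op 5 (branch): HEAD=dev@A [dev=A exp=A main=B work=A]
After op 6 (checkout): HEAD=exp@A [dev=A exp=A main=B work=A]
After op 7 (commit): HEAD=exp@C [dev=A exp=C main=B work=A]
After op 8 (commit): HEAD=exp@D [dev=A exp=D main=B work=A]
ancestors(main=B): ['A', 'B']
ancestors(dev=A): ['A']
common: ['A']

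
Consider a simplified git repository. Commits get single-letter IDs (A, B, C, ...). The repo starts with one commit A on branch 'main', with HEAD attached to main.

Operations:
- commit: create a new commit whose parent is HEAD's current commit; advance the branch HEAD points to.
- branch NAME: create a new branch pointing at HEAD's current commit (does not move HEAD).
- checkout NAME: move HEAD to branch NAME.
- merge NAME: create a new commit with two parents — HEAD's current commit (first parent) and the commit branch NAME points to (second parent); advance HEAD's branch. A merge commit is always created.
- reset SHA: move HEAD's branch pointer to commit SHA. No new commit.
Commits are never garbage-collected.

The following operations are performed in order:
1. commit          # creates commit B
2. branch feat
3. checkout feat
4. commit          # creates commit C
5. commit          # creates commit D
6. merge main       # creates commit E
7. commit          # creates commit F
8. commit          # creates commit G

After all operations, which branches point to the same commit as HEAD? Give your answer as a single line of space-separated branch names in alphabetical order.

Answer: feat

Derivation:
After op 1 (commit): HEAD=main@B [main=B]
After op 2 (branch): HEAD=main@B [feat=B main=B]
After op 3 (checkout): HEAD=feat@B [feat=B main=B]
After op 4 (commit): HEAD=feat@C [feat=C main=B]
After op 5 (commit): HEAD=feat@D [feat=D main=B]
After op 6 (merge): HEAD=feat@E [feat=E main=B]
After op 7 (commit): HEAD=feat@F [feat=F main=B]
After op 8 (commit): HEAD=feat@G [feat=G main=B]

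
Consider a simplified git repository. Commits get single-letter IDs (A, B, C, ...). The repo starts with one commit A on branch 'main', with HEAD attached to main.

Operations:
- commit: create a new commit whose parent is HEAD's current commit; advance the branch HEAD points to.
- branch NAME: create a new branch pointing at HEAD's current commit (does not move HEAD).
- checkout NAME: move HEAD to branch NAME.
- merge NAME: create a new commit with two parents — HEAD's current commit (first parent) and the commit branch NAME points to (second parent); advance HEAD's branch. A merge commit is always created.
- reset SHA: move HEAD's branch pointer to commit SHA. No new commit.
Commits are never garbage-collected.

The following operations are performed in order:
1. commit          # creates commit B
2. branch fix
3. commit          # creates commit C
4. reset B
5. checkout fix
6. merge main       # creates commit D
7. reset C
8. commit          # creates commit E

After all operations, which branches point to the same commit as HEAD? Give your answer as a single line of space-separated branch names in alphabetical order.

After op 1 (commit): HEAD=main@B [main=B]
After op 2 (branch): HEAD=main@B [fix=B main=B]
After op 3 (commit): HEAD=main@C [fix=B main=C]
After op 4 (reset): HEAD=main@B [fix=B main=B]
After op 5 (checkout): HEAD=fix@B [fix=B main=B]
After op 6 (merge): HEAD=fix@D [fix=D main=B]
After op 7 (reset): HEAD=fix@C [fix=C main=B]
After op 8 (commit): HEAD=fix@E [fix=E main=B]

Answer: fix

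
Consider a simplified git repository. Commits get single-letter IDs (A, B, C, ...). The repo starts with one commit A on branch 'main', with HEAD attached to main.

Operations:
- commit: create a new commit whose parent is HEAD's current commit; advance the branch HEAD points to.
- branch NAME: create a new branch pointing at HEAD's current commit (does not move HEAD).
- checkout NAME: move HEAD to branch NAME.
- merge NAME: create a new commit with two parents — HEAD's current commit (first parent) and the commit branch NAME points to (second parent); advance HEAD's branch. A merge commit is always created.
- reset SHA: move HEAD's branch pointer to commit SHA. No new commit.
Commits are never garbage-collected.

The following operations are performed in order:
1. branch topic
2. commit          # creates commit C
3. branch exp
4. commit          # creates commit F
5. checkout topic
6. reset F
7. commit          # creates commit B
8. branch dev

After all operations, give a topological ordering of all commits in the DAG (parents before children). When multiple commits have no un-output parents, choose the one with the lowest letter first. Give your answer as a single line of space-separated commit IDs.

Answer: A C F B

Derivation:
After op 1 (branch): HEAD=main@A [main=A topic=A]
After op 2 (commit): HEAD=main@C [main=C topic=A]
After op 3 (branch): HEAD=main@C [exp=C main=C topic=A]
After op 4 (commit): HEAD=main@F [exp=C main=F topic=A]
After op 5 (checkout): HEAD=topic@A [exp=C main=F topic=A]
After op 6 (reset): HEAD=topic@F [exp=C main=F topic=F]
After op 7 (commit): HEAD=topic@B [exp=C main=F topic=B]
After op 8 (branch): HEAD=topic@B [dev=B exp=C main=F topic=B]
commit A: parents=[]
commit B: parents=['F']
commit C: parents=['A']
commit F: parents=['C']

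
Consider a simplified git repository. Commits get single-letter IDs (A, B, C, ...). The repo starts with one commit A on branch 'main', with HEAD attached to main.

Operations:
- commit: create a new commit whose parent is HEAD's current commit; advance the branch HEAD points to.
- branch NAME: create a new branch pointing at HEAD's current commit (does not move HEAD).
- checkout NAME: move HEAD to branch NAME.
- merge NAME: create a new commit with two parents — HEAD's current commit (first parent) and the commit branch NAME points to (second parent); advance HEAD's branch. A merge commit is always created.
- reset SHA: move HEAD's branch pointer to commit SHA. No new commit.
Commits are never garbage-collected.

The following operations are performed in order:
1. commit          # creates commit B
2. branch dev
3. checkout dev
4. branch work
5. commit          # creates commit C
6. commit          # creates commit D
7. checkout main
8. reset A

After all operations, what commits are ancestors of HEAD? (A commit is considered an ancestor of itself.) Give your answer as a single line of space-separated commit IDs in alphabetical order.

After op 1 (commit): HEAD=main@B [main=B]
After op 2 (branch): HEAD=main@B [dev=B main=B]
After op 3 (checkout): HEAD=dev@B [dev=B main=B]
After op 4 (branch): HEAD=dev@B [dev=B main=B work=B]
After op 5 (commit): HEAD=dev@C [dev=C main=B work=B]
After op 6 (commit): HEAD=dev@D [dev=D main=B work=B]
After op 7 (checkout): HEAD=main@B [dev=D main=B work=B]
After op 8 (reset): HEAD=main@A [dev=D main=A work=B]

Answer: A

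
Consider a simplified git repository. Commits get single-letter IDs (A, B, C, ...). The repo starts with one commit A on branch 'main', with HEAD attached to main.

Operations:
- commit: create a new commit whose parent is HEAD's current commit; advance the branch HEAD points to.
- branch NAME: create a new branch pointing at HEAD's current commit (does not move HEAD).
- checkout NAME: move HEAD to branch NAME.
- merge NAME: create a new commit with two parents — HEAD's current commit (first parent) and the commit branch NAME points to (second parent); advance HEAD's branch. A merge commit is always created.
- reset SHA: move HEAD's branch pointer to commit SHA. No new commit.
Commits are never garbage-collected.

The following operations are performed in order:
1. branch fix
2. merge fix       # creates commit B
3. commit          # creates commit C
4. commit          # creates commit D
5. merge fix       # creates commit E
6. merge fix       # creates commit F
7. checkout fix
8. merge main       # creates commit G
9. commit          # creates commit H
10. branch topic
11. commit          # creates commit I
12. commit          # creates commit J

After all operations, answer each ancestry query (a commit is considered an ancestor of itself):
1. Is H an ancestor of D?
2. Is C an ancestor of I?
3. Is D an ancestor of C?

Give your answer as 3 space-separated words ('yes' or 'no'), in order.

Answer: no yes no

Derivation:
After op 1 (branch): HEAD=main@A [fix=A main=A]
After op 2 (merge): HEAD=main@B [fix=A main=B]
After op 3 (commit): HEAD=main@C [fix=A main=C]
After op 4 (commit): HEAD=main@D [fix=A main=D]
After op 5 (merge): HEAD=main@E [fix=A main=E]
After op 6 (merge): HEAD=main@F [fix=A main=F]
After op 7 (checkout): HEAD=fix@A [fix=A main=F]
After op 8 (merge): HEAD=fix@G [fix=G main=F]
After op 9 (commit): HEAD=fix@H [fix=H main=F]
After op 10 (branch): HEAD=fix@H [fix=H main=F topic=H]
After op 11 (commit): HEAD=fix@I [fix=I main=F topic=H]
After op 12 (commit): HEAD=fix@J [fix=J main=F topic=H]
ancestors(D) = {A,B,C,D}; H in? no
ancestors(I) = {A,B,C,D,E,F,G,H,I}; C in? yes
ancestors(C) = {A,B,C}; D in? no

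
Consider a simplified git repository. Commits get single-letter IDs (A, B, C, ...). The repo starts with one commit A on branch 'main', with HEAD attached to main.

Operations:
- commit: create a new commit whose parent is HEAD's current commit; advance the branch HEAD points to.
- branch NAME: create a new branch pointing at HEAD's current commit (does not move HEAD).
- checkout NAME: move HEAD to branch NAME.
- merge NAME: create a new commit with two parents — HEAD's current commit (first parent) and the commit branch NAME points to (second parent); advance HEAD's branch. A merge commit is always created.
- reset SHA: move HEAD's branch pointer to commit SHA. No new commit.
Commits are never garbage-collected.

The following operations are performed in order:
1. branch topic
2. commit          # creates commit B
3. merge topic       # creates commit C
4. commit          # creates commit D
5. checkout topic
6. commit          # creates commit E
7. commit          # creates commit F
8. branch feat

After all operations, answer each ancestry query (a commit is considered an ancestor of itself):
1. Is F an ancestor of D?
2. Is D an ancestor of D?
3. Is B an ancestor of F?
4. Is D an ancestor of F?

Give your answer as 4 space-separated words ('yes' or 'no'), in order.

Answer: no yes no no

Derivation:
After op 1 (branch): HEAD=main@A [main=A topic=A]
After op 2 (commit): HEAD=main@B [main=B topic=A]
After op 3 (merge): HEAD=main@C [main=C topic=A]
After op 4 (commit): HEAD=main@D [main=D topic=A]
After op 5 (checkout): HEAD=topic@A [main=D topic=A]
After op 6 (commit): HEAD=topic@E [main=D topic=E]
After op 7 (commit): HEAD=topic@F [main=D topic=F]
After op 8 (branch): HEAD=topic@F [feat=F main=D topic=F]
ancestors(D) = {A,B,C,D}; F in? no
ancestors(D) = {A,B,C,D}; D in? yes
ancestors(F) = {A,E,F}; B in? no
ancestors(F) = {A,E,F}; D in? no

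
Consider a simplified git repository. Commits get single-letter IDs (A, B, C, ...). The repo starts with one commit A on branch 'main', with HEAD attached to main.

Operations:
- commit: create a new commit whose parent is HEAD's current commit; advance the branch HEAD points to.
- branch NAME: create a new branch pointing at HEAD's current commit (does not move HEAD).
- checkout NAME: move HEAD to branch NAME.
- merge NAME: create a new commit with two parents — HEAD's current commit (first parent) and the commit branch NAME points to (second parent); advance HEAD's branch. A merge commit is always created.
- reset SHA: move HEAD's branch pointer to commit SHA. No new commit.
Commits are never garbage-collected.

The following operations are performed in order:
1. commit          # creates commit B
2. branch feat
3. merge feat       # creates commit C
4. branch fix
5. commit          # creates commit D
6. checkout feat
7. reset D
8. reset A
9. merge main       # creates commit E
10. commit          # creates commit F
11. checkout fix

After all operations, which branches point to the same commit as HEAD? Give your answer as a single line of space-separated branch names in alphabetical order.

Answer: fix

Derivation:
After op 1 (commit): HEAD=main@B [main=B]
After op 2 (branch): HEAD=main@B [feat=B main=B]
After op 3 (merge): HEAD=main@C [feat=B main=C]
After op 4 (branch): HEAD=main@C [feat=B fix=C main=C]
After op 5 (commit): HEAD=main@D [feat=B fix=C main=D]
After op 6 (checkout): HEAD=feat@B [feat=B fix=C main=D]
After op 7 (reset): HEAD=feat@D [feat=D fix=C main=D]
After op 8 (reset): HEAD=feat@A [feat=A fix=C main=D]
After op 9 (merge): HEAD=feat@E [feat=E fix=C main=D]
After op 10 (commit): HEAD=feat@F [feat=F fix=C main=D]
After op 11 (checkout): HEAD=fix@C [feat=F fix=C main=D]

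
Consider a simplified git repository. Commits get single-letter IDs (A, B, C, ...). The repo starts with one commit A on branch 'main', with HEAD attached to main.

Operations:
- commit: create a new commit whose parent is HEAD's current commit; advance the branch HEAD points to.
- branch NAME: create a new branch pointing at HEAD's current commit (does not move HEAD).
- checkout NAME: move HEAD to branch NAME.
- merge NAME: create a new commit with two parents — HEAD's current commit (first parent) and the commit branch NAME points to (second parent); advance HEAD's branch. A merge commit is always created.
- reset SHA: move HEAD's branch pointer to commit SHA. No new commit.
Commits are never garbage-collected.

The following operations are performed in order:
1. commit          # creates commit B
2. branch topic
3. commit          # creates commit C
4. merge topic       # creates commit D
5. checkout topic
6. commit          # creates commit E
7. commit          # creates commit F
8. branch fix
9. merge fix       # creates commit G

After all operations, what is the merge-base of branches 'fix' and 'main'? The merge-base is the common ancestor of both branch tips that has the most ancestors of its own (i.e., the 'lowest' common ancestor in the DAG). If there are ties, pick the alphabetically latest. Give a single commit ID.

After op 1 (commit): HEAD=main@B [main=B]
After op 2 (branch): HEAD=main@B [main=B topic=B]
After op 3 (commit): HEAD=main@C [main=C topic=B]
After op 4 (merge): HEAD=main@D [main=D topic=B]
After op 5 (checkout): HEAD=topic@B [main=D topic=B]
After op 6 (commit): HEAD=topic@E [main=D topic=E]
After op 7 (commit): HEAD=topic@F [main=D topic=F]
After op 8 (branch): HEAD=topic@F [fix=F main=D topic=F]
After op 9 (merge): HEAD=topic@G [fix=F main=D topic=G]
ancestors(fix=F): ['A', 'B', 'E', 'F']
ancestors(main=D): ['A', 'B', 'C', 'D']
common: ['A', 'B']

Answer: B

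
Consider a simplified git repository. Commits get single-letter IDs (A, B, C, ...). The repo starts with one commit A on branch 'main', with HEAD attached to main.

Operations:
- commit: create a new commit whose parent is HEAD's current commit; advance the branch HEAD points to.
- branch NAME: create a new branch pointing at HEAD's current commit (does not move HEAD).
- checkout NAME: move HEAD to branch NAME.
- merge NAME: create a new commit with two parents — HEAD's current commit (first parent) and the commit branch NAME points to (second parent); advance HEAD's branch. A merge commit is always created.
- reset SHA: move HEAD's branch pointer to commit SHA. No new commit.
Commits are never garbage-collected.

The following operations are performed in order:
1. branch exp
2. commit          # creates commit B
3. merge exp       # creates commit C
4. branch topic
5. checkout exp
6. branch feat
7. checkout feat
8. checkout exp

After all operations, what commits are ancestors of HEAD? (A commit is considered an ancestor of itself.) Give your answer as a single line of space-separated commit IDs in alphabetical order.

Answer: A

Derivation:
After op 1 (branch): HEAD=main@A [exp=A main=A]
After op 2 (commit): HEAD=main@B [exp=A main=B]
After op 3 (merge): HEAD=main@C [exp=A main=C]
After op 4 (branch): HEAD=main@C [exp=A main=C topic=C]
After op 5 (checkout): HEAD=exp@A [exp=A main=C topic=C]
After op 6 (branch): HEAD=exp@A [exp=A feat=A main=C topic=C]
After op 7 (checkout): HEAD=feat@A [exp=A feat=A main=C topic=C]
After op 8 (checkout): HEAD=exp@A [exp=A feat=A main=C topic=C]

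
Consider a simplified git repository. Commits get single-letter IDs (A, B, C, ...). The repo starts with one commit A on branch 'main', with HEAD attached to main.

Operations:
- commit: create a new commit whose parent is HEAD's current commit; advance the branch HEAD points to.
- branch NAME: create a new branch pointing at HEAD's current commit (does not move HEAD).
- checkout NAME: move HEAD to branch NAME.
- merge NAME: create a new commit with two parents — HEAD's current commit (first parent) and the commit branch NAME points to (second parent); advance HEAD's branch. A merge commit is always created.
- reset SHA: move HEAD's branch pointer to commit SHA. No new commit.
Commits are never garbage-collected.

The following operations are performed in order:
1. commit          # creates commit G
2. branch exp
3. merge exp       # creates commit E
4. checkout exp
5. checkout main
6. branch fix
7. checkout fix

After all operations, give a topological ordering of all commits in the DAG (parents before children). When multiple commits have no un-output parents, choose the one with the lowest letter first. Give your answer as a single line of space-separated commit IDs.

Answer: A G E

Derivation:
After op 1 (commit): HEAD=main@G [main=G]
After op 2 (branch): HEAD=main@G [exp=G main=G]
After op 3 (merge): HEAD=main@E [exp=G main=E]
After op 4 (checkout): HEAD=exp@G [exp=G main=E]
After op 5 (checkout): HEAD=main@E [exp=G main=E]
After op 6 (branch): HEAD=main@E [exp=G fix=E main=E]
After op 7 (checkout): HEAD=fix@E [exp=G fix=E main=E]
commit A: parents=[]
commit E: parents=['G', 'G']
commit G: parents=['A']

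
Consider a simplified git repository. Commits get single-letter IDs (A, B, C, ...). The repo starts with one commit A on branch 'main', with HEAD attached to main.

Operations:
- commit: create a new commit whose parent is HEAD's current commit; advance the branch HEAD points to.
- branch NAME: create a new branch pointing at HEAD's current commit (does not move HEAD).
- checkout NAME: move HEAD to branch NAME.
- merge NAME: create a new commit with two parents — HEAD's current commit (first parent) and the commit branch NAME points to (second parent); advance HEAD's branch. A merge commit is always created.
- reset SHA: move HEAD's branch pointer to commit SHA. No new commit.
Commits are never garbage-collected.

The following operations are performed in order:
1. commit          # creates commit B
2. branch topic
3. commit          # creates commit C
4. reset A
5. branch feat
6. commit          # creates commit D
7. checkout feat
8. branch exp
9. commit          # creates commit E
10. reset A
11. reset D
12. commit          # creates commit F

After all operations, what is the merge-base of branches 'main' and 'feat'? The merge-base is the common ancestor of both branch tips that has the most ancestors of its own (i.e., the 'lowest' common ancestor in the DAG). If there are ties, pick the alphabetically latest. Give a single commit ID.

After op 1 (commit): HEAD=main@B [main=B]
After op 2 (branch): HEAD=main@B [main=B topic=B]
After op 3 (commit): HEAD=main@C [main=C topic=B]
After op 4 (reset): HEAD=main@A [main=A topic=B]
After op 5 (branch): HEAD=main@A [feat=A main=A topic=B]
After op 6 (commit): HEAD=main@D [feat=A main=D topic=B]
After op 7 (checkout): HEAD=feat@A [feat=A main=D topic=B]
After op 8 (branch): HEAD=feat@A [exp=A feat=A main=D topic=B]
After op 9 (commit): HEAD=feat@E [exp=A feat=E main=D topic=B]
After op 10 (reset): HEAD=feat@A [exp=A feat=A main=D topic=B]
After op 11 (reset): HEAD=feat@D [exp=A feat=D main=D topic=B]
After op 12 (commit): HEAD=feat@F [exp=A feat=F main=D topic=B]
ancestors(main=D): ['A', 'D']
ancestors(feat=F): ['A', 'D', 'F']
common: ['A', 'D']

Answer: D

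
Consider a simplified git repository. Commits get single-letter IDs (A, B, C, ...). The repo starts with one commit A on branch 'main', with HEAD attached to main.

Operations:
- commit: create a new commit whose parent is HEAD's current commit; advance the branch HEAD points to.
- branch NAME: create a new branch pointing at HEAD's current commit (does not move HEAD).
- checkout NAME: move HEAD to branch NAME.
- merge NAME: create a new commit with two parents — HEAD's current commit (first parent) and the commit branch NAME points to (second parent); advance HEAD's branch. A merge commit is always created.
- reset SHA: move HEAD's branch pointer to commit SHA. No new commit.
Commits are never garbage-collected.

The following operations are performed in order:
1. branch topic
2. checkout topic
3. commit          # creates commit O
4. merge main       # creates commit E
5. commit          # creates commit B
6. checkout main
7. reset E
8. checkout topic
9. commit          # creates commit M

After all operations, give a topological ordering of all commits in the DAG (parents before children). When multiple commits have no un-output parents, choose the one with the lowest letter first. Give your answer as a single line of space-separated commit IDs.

Answer: A O E B M

Derivation:
After op 1 (branch): HEAD=main@A [main=A topic=A]
After op 2 (checkout): HEAD=topic@A [main=A topic=A]
After op 3 (commit): HEAD=topic@O [main=A topic=O]
After op 4 (merge): HEAD=topic@E [main=A topic=E]
After op 5 (commit): HEAD=topic@B [main=A topic=B]
After op 6 (checkout): HEAD=main@A [main=A topic=B]
After op 7 (reset): HEAD=main@E [main=E topic=B]
After op 8 (checkout): HEAD=topic@B [main=E topic=B]
After op 9 (commit): HEAD=topic@M [main=E topic=M]
commit A: parents=[]
commit B: parents=['E']
commit E: parents=['O', 'A']
commit M: parents=['B']
commit O: parents=['A']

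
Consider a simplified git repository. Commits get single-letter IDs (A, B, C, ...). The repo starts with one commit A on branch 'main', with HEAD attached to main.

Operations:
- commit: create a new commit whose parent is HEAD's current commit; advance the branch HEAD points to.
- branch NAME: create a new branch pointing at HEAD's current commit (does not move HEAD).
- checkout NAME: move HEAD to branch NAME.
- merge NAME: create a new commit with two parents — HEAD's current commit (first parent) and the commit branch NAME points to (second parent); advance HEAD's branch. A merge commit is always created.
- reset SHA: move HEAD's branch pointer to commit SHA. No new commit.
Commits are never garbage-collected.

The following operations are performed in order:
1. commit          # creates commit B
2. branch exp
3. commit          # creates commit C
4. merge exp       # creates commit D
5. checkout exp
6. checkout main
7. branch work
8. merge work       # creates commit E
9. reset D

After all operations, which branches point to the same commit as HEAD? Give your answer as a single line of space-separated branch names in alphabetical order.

Answer: main work

Derivation:
After op 1 (commit): HEAD=main@B [main=B]
After op 2 (branch): HEAD=main@B [exp=B main=B]
After op 3 (commit): HEAD=main@C [exp=B main=C]
After op 4 (merge): HEAD=main@D [exp=B main=D]
After op 5 (checkout): HEAD=exp@B [exp=B main=D]
After op 6 (checkout): HEAD=main@D [exp=B main=D]
After op 7 (branch): HEAD=main@D [exp=B main=D work=D]
After op 8 (merge): HEAD=main@E [exp=B main=E work=D]
After op 9 (reset): HEAD=main@D [exp=B main=D work=D]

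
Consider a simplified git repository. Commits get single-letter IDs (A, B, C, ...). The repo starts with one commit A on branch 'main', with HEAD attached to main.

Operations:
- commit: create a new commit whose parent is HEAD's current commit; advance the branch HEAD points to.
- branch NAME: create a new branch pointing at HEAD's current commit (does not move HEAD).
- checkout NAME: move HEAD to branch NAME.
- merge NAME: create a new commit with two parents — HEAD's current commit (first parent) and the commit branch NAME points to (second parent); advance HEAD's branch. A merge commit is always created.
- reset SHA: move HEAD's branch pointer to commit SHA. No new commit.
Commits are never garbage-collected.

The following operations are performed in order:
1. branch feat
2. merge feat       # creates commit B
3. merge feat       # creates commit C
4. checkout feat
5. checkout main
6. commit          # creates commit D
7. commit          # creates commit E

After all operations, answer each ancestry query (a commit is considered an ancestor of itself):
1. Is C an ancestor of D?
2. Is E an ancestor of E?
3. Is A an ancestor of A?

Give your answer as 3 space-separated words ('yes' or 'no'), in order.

After op 1 (branch): HEAD=main@A [feat=A main=A]
After op 2 (merge): HEAD=main@B [feat=A main=B]
After op 3 (merge): HEAD=main@C [feat=A main=C]
After op 4 (checkout): HEAD=feat@A [feat=A main=C]
After op 5 (checkout): HEAD=main@C [feat=A main=C]
After op 6 (commit): HEAD=main@D [feat=A main=D]
After op 7 (commit): HEAD=main@E [feat=A main=E]
ancestors(D) = {A,B,C,D}; C in? yes
ancestors(E) = {A,B,C,D,E}; E in? yes
ancestors(A) = {A}; A in? yes

Answer: yes yes yes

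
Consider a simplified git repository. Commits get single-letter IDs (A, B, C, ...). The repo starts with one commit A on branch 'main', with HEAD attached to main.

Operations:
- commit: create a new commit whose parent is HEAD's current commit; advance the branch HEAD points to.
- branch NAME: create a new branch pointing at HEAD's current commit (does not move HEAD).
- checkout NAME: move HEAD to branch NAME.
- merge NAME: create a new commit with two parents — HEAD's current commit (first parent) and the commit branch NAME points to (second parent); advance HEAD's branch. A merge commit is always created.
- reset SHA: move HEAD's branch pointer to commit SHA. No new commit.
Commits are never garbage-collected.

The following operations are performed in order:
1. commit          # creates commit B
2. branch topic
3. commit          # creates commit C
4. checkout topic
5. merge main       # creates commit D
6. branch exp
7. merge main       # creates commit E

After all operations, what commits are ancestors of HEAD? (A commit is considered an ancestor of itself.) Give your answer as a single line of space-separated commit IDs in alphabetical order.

Answer: A B C D E

Derivation:
After op 1 (commit): HEAD=main@B [main=B]
After op 2 (branch): HEAD=main@B [main=B topic=B]
After op 3 (commit): HEAD=main@C [main=C topic=B]
After op 4 (checkout): HEAD=topic@B [main=C topic=B]
After op 5 (merge): HEAD=topic@D [main=C topic=D]
After op 6 (branch): HEAD=topic@D [exp=D main=C topic=D]
After op 7 (merge): HEAD=topic@E [exp=D main=C topic=E]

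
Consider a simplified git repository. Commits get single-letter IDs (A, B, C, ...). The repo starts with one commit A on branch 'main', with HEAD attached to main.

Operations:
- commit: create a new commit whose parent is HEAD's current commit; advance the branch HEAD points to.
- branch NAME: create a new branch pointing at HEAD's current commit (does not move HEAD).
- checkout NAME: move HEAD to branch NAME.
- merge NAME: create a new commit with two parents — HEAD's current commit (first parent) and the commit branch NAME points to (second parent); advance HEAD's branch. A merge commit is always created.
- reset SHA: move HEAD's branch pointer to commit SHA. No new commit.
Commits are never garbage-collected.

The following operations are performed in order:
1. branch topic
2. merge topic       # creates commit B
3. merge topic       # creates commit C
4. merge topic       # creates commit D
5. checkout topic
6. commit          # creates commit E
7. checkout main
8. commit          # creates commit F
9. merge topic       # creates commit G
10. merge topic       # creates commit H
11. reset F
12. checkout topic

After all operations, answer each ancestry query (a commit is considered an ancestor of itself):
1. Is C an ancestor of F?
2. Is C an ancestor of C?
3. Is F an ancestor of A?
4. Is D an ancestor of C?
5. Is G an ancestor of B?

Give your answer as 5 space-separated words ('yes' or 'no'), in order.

After op 1 (branch): HEAD=main@A [main=A topic=A]
After op 2 (merge): HEAD=main@B [main=B topic=A]
After op 3 (merge): HEAD=main@C [main=C topic=A]
After op 4 (merge): HEAD=main@D [main=D topic=A]
After op 5 (checkout): HEAD=topic@A [main=D topic=A]
After op 6 (commit): HEAD=topic@E [main=D topic=E]
After op 7 (checkout): HEAD=main@D [main=D topic=E]
After op 8 (commit): HEAD=main@F [main=F topic=E]
After op 9 (merge): HEAD=main@G [main=G topic=E]
After op 10 (merge): HEAD=main@H [main=H topic=E]
After op 11 (reset): HEAD=main@F [main=F topic=E]
After op 12 (checkout): HEAD=topic@E [main=F topic=E]
ancestors(F) = {A,B,C,D,F}; C in? yes
ancestors(C) = {A,B,C}; C in? yes
ancestors(A) = {A}; F in? no
ancestors(C) = {A,B,C}; D in? no
ancestors(B) = {A,B}; G in? no

Answer: yes yes no no no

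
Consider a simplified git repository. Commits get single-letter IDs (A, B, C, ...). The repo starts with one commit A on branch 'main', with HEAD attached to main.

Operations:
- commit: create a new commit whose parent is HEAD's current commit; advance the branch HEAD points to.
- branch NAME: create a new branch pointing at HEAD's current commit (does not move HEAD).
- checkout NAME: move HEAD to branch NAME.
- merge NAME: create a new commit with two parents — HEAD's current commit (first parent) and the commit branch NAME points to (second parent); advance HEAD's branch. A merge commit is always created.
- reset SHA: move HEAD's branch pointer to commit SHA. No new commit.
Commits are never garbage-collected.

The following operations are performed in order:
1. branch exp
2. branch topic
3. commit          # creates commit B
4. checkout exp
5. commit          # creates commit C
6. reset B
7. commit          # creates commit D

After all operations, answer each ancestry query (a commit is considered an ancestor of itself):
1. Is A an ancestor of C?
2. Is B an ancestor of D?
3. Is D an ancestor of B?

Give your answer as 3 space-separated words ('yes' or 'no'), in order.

After op 1 (branch): HEAD=main@A [exp=A main=A]
After op 2 (branch): HEAD=main@A [exp=A main=A topic=A]
After op 3 (commit): HEAD=main@B [exp=A main=B topic=A]
After op 4 (checkout): HEAD=exp@A [exp=A main=B topic=A]
After op 5 (commit): HEAD=exp@C [exp=C main=B topic=A]
After op 6 (reset): HEAD=exp@B [exp=B main=B topic=A]
After op 7 (commit): HEAD=exp@D [exp=D main=B topic=A]
ancestors(C) = {A,C}; A in? yes
ancestors(D) = {A,B,D}; B in? yes
ancestors(B) = {A,B}; D in? no

Answer: yes yes no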